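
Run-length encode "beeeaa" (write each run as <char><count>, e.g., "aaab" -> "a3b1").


Input: 'beeeaa'
Operation: identify consecutive runs
Runs: 'b' -> b1, 'eee' -> e3, 'aa' -> a2
Encoded: b1e3a2


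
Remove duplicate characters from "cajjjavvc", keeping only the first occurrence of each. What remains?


Input: 'cajjjavvc'
Operation: keep first occurrence of each character
Scan: s[0]='c' new -> keep; s[1]='a' new -> keep; s[2]='j' new -> keep; s[3]='j' seen -> skip; s[4]='j' seen -> skip; s[5]='a' seen -> skip; s[6]='v' new -> keep; s[7]='v' seen -> skip; s[8]='c' seen -> skip
Result: cajv


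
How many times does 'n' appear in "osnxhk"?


Input string: 'osnxhk'
Target character: 'n'
Scan each position: s[2]='n'
Matches found at indices: 2
Total: 1


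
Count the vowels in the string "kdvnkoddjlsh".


Input string: 'kdvnkoddjlsh'
Operation: count vowels (a, e, i, o, u)
Scan: s[0]='k', s[1]='d', s[2]='v', s[3]='n', s[4]='k', s[5]='o' (vowel), s[6]='d', s[7]='d', s[8]='j', s[9]='l', s[10]='s', s[11]='h'
Vowels found: 1
Result: 1


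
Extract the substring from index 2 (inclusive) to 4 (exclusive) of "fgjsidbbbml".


Input string: 'fgjsidbbbml'
Operation: slice [2:4]
Extract characters: s[2]='j', s[3]='s'
Result: js


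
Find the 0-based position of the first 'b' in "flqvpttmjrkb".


Input string: 'flqvpttmjrkb'
Target: 'b'
Scanning left to right: s[0]='f', s[1]='l', s[2]='q', s[3]='v', s[4]='p', s[5]='t', s[6]='t', s[7]='m', s[8]='j', s[9]='r', s[10]='k', s[11]='b'
First match at index: 11


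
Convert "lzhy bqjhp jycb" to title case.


Input string: 'lzhy bqjhp jycb'
Operation: capitalize first letter of each word
Word transformations: 'lzhy'->'Lzhy', 'bqjhp'->'Bqjhp', 'jycb'->'Jycb'
Result: Lzhy Bqjhp Jycb


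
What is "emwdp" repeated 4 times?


Input string: 'emwdp'
Operation: repeat 4 times
Concatenation: 'emwdp' + 'emwdp' + 'emwdp' + 'emwdp'
Result: emwdpemwdpemwdpemwdp


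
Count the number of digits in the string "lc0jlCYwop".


Input string: 'lc0jlCYwop'
Operation: count digit characters (0-9)
Scan: 'l', 'c', '0'(digit), 'j', 'l', 'C', 'Y', 'w', 'o', 'p'
Digits found: 1
Result: 1


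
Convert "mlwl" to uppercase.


Input string: 'mlwl'
Operation: convert each letter to uppercase
Mapping: 'm'->'M', 'l'->'L', 'w'->'W', 'l'->'L'
Result: MLWL


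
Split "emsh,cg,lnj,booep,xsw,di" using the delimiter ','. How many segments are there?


Input string: 'emsh,cg,lnj,booep,xsw,di'
Delimiter: ','
Split result: 'emsh', 'cg', 'lnj', 'booep', 'xsw', 'di'
Number of parts: 6


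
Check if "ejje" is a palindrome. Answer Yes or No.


Input string: 'ejje'
Reversed: 'ejje'
Compare pairs: s[0]='e' vs s[3]='e' (match), s[1]='j' vs s[2]='j' (match)
Palindrome: Yes


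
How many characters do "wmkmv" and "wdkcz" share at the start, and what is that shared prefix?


String 1: 'wmkmv'
String 2: 'wdkcz'
Compare position by position:
pos 0: 'w' vs 'w' match
pos 1: 'm' vs 'd' differ -> stop
Longest common prefix: "w" (length 1)


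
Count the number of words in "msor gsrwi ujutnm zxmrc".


Input string: 'msor gsrwi ujutnm zxmrc'
Operation: split by spaces
Words found: 'msor', 'gsrwi', 'ujutnm', 'zxmrc'
Word count: 4


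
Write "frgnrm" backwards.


Input string: 'frgnrm'
Operation: reverse character order
Original order: 'f' -> 'r' -> 'g' -> 'n' -> 'r' -> 'm'
Reversed order: 'm' -> 'r' -> 'n' -> 'g' -> 'r' -> 'f'
Result: mrngrf


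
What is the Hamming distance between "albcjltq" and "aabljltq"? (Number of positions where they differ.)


String 1: 'albcjltq'
String 2: 'aabljltq'
Compare each position: pos 0: 'a'=='a', pos 1: 'l'!='a', pos 2: 'b'=='b', pos 3: 'c'!='l', pos 4: 'j'=='j', pos 5: 'l'=='l', pos 6: 't'=='t', pos 7: 'q'=='q'
Differing positions: 2
Hamming distance: 2


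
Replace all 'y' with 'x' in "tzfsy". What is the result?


Input string: 'tzfsy'
Operation: replace 'y' with 'x'
Positions of 'y': 4
After replacement: tzfsx


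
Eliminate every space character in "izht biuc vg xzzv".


Input string: 'izht biuc vg xzzv'
Operation: remove all spaces
Words: 'izht', 'biuc', 'vg', 'xzzv'
Join without spaces: izhtbiucvgxzzv


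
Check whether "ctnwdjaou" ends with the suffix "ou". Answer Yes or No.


Input string: 'ctnwdjaou'
Suffix to check: 'ou'
Last 2 characters of input: 'ou'
Match: True
Result: Yes


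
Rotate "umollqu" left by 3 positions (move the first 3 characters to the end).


Input: 'umollqu', shift = 3
Operation: split at index 3 and swap parts
Front part s[0:3] = 'umo'
Back part s[3:] = 'llqu'
Rotated = back + front = 'llqu' + 'umo'
Result: llquumo


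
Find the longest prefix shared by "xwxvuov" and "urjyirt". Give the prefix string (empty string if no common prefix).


String 1: 'xwxvuov'
String 2: 'urjyirt'
Compare position by position:
pos 0: 'x' vs 'u' differ -> stop
Longest common prefix: "" (length 0)


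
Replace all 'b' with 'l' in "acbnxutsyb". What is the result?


Input string: 'acbnxutsyb'
Operation: replace 'b' with 'l'
Positions of 'b': 2, 9
After replacement: aclnxutsyl


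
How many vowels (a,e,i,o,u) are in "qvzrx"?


Input string: 'qvzrx'
Operation: count vowels (a, e, i, o, u)
Scan: s[0]='q', s[1]='v', s[2]='z', s[3]='r', s[4]='x'
Vowels found: 0
Result: 0


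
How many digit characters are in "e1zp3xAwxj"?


Input string: 'e1zp3xAwxj'
Operation: count digit characters (0-9)
Scan: 'e', '1'(digit), 'z', 'p', '3'(digit), 'x', 'A', 'w', 'x', 'j'
Digits found: 2
Result: 2


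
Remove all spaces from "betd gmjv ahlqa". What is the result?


Input string: 'betd gmjv ahlqa'
Operation: remove all spaces
Words: 'betd', 'gmjv', 'ahlqa'
Join without spaces: betdgmjvahlqa


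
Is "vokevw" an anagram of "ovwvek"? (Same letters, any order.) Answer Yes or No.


String 1: 'ovwvek' -> sorted: 'ekovvw'
String 2: 'vokevw' -> sorted: 'ekovvw'
Compare sorted forms: 'ekovvw' == 'ekovvw'
Anagram: Yes


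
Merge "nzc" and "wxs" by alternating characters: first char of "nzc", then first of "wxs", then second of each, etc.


String 1: 'nzc'
String 2: 'wxs'
Operation: alternate characters
Pairs: 'n'+'w', 'z'+'x', 'c'+'s'
Result: nwzxcs


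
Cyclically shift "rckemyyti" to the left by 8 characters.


Input: 'rckemyyti', shift = 8
Operation: split at index 8 and swap parts
Front part s[0:8] = 'rckemyyt'
Back part s[8:] = 'i'
Rotated = back + front = 'i' + 'rckemyyt'
Result: irckemyyt


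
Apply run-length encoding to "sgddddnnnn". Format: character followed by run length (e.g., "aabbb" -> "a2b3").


Input: 'sgddddnnnn'
Operation: identify consecutive runs
Runs: 's' -> s1, 'g' -> g1, 'dddd' -> d4, 'nnnn' -> n4
Encoded: s1g1d4n4


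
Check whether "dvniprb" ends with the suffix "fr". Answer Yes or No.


Input string: 'dvniprb'
Suffix to check: 'fr'
Last 2 characters of input: 'rb'
Match: False
Result: No


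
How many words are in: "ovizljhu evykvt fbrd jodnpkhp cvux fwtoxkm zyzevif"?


Input string: 'ovizljhu evykvt fbrd jodnpkhp cvux fwtoxkm zyzevif'
Operation: split by spaces
Words found: 'ovizljhu', 'evykvt', 'fbrd', 'jodnpkhp', 'cvux', 'fwtoxkm', 'zyzevif'
Word count: 7


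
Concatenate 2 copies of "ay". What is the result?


Input string: 'ay'
Operation: repeat 2 times
Concatenation: 'ay' + 'ay'
Result: ayay


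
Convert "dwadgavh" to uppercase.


Input string: 'dwadgavh'
Operation: convert each letter to uppercase
Mapping: 'd'->'D', 'w'->'W', 'a'->'A', 'd'->'D', 'g'->'G', 'a'->'A', 'v'->'V', 'h'->'H'
Result: DWADGAVH


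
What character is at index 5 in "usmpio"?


Input string: 'usmpio'
Operation: get character at index 5
Index mapping: s[0]='u', s[1]='s', s[2]='m', s[3]='p', s[4]='i', s[5]='o'
Result: 'o'


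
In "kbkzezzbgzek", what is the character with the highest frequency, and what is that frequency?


Input: 'kbkzezzbgzek'
Operation: tally each character
Counts: 'b':2, 'e':2, 'g':1, 'k':3, 'z':4
Maximum: 'z' appears 4 times


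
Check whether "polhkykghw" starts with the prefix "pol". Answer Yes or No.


Input string: 'polhkykghw'
Prefix to check: 'pol'
First 3 characters of input: 'pol'
Match: True
Result: Yes


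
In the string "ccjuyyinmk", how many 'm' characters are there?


Input string: 'ccjuyyinmk'
Target character: 'm'
Scan each position: s[8]='m'
Matches found at indices: 8
Total: 1


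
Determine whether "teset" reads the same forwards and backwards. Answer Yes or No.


Input string: 'teset'
Reversed: 'teset'
Compare pairs: s[0]='t' vs s[4]='t' (match), s[1]='e' vs s[3]='e' (match)
Palindrome: Yes


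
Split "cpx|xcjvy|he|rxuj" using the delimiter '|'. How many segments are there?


Input string: 'cpx|xcjvy|he|rxuj'
Delimiter: '|'
Split result: 'cpx', 'xcjvy', 'he', 'rxuj'
Number of parts: 4


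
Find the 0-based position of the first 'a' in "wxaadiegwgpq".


Input string: 'wxaadiegwgpq'
Target: 'a'
Scanning left to right: s[0]='w', s[1]='x', s[2]='a'
First match at index: 2


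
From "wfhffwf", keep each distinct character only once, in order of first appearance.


Input: 'wfhffwf'
Operation: keep first occurrence of each character
Scan: s[0]='w' new -> keep; s[1]='f' new -> keep; s[2]='h' new -> keep; s[3]='f' seen -> skip; s[4]='f' seen -> skip; s[5]='w' seen -> skip; s[6]='f' seen -> skip
Result: wfh


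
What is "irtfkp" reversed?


Input string: 'irtfkp'
Operation: reverse character order
Original order: 'i' -> 'r' -> 't' -> 'f' -> 'k' -> 'p'
Reversed order: 'p' -> 'k' -> 'f' -> 't' -> 'r' -> 'i'
Result: pkftri


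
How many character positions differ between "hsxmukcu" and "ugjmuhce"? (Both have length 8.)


String 1: 'hsxmukcu'
String 2: 'ugjmuhce'
Compare each position: pos 0: 'h'!='u', pos 1: 's'!='g', pos 2: 'x'!='j', pos 3: 'm'=='m', pos 4: 'u'=='u', pos 5: 'k'!='h', pos 6: 'c'=='c', pos 7: 'u'!='e'
Differing positions: 5
Hamming distance: 5


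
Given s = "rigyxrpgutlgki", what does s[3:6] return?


Input string: 'rigyxrpgutlgki'
Operation: slice [3:6]
Extract characters: s[3]='y', s[4]='x', s[5]='r'
Result: yxr


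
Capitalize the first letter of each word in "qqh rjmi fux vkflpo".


Input string: 'qqh rjmi fux vkflpo'
Operation: capitalize first letter of each word
Word transformations: 'qqh'->'Qqh', 'rjmi'->'Rjmi', 'fux'->'Fux', 'vkflpo'->'Vkflpo'
Result: Qqh Rjmi Fux Vkflpo


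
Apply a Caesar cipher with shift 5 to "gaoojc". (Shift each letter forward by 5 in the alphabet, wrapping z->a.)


Input: 'gaoojc', shift = 5
Operation: for each letter, (position + 5) mod 26
Mapping: 'g'(6+5=11)->'l', 'a'(0+5=5)->'f', 'o'(14+5=19)->'t', 'o'(14+5=19)->'t', 'j'(9+5=14)->'o', 'c'(2+5=7)->'h'
Result: lfttoh


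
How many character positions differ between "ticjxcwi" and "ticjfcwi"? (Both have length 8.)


String 1: 'ticjxcwi'
String 2: 'ticjfcwi'
Compare each position: pos 0: 't'=='t', pos 1: 'i'=='i', pos 2: 'c'=='c', pos 3: 'j'=='j', pos 4: 'x'!='f', pos 5: 'c'=='c', pos 6: 'w'=='w', pos 7: 'i'=='i'
Differing positions: 1
Hamming distance: 1


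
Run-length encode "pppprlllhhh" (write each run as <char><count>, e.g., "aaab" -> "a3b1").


Input: 'pppprlllhhh'
Operation: identify consecutive runs
Runs: 'pppp' -> p4, 'r' -> r1, 'lll' -> l3, 'hhh' -> h3
Encoded: p4r1l3h3


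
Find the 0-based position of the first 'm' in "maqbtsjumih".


Input string: 'maqbtsjumih'
Target: 'm'
Scanning left to right: s[0]='m'
First match at index: 0


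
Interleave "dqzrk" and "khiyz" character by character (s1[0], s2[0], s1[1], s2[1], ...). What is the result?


String 1: 'dqzrk'
String 2: 'khiyz'
Operation: alternate characters
Pairs: 'd'+'k', 'q'+'h', 'z'+'i', 'r'+'y', 'k'+'z'
Result: dkqhzirykz


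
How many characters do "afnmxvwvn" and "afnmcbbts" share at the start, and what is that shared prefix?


String 1: 'afnmxvwvn'
String 2: 'afnmcbbts'
Compare position by position:
pos 0: 'a' vs 'a' match
pos 1: 'f' vs 'f' match
pos 2: 'n' vs 'n' match
pos 3: 'm' vs 'm' match
pos 4: 'x' vs 'c' differ -> stop
Longest common prefix: "afnm" (length 4)


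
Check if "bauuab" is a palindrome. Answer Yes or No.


Input string: 'bauuab'
Reversed: 'bauuab'
Compare pairs: s[0]='b' vs s[5]='b' (match), s[1]='a' vs s[4]='a' (match), s[2]='u' vs s[3]='u' (match)
Palindrome: Yes


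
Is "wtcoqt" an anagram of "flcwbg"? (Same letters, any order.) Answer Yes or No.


String 1: 'flcwbg' -> sorted: 'bcfglw'
String 2: 'wtcoqt' -> sorted: 'coqttw'
Compare sorted forms: 'bcfglw' != 'coqttw'
Anagram: No


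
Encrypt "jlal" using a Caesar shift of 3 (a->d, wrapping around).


Input: 'jlal', shift = 3
Operation: for each letter, (position + 3) mod 26
Mapping: 'j'(9+3=12)->'m', 'l'(11+3=14)->'o', 'a'(0+3=3)->'d', 'l'(11+3=14)->'o'
Result: modo


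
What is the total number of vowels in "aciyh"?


Input string: 'aciyh'
Operation: count vowels (a, e, i, o, u)
Scan: s[0]='a' (vowel), s[1]='c', s[2]='i' (vowel), s[3]='y', s[4]='h'
Vowels found: 2
Result: 2


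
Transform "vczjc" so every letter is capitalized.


Input string: 'vczjc'
Operation: convert each letter to uppercase
Mapping: 'v'->'V', 'c'->'C', 'z'->'Z', 'j'->'J', 'c'->'C'
Result: VCZJC


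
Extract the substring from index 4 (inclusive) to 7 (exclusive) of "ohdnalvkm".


Input string: 'ohdnalvkm'
Operation: slice [4:7]
Extract characters: s[4]='a', s[5]='l', s[6]='v'
Result: alv


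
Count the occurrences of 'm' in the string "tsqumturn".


Input string: 'tsqumturn'
Target character: 'm'
Scan each position: s[4]='m'
Matches found at indices: 4
Total: 1


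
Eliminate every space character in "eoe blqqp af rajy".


Input string: 'eoe blqqp af rajy'
Operation: remove all spaces
Words: 'eoe', 'blqqp', 'af', 'rajy'
Join without spaces: eoeblqqpafrajy


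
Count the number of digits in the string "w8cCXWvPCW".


Input string: 'w8cCXWvPCW'
Operation: count digit characters (0-9)
Scan: 'w', '8'(digit), 'c', 'C', 'X', 'W', 'v', 'P', 'C', 'W'
Digits found: 1
Result: 1


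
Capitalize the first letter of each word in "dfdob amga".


Input string: 'dfdob amga'
Operation: capitalize first letter of each word
Word transformations: 'dfdob'->'Dfdob', 'amga'->'Amga'
Result: Dfdob Amga


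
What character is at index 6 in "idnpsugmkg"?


Input string: 'idnpsugmkg'
Operation: get character at index 6
Index mapping: s[0]='i', s[1]='d', s[2]='n', s[3]='p', s[4]='s', s[5]='u', s[6]='g'
Result: 'g'


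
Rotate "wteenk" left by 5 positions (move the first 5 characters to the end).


Input: 'wteenk', shift = 5
Operation: split at index 5 and swap parts
Front part s[0:5] = 'wteen'
Back part s[5:] = 'k'
Rotated = back + front = 'k' + 'wteen'
Result: kwteen


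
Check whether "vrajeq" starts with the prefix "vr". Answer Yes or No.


Input string: 'vrajeq'
Prefix to check: 'vr'
First 2 characters of input: 'vr'
Match: True
Result: Yes


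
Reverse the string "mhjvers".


Input string: 'mhjvers'
Operation: reverse character order
Original order: 'm' -> 'h' -> 'j' -> 'v' -> 'e' -> 'r' -> 's'
Reversed order: 's' -> 'r' -> 'e' -> 'v' -> 'j' -> 'h' -> 'm'
Result: srevjhm


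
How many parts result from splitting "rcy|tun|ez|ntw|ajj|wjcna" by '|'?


Input string: 'rcy|tun|ez|ntw|ajj|wjcna'
Delimiter: '|'
Split result: 'rcy', 'tun', 'ez', 'ntw', 'ajj', 'wjcna'
Number of parts: 6


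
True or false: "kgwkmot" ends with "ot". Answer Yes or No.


Input string: 'kgwkmot'
Suffix to check: 'ot'
Last 2 characters of input: 'ot'
Match: True
Result: Yes


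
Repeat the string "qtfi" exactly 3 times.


Input string: 'qtfi'
Operation: repeat 3 times
Concatenation: 'qtfi' + 'qtfi' + 'qtfi'
Result: qtfiqtfiqtfi


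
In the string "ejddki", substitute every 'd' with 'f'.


Input string: 'ejddki'
Operation: replace 'd' with 'f'
Positions of 'd': 2, 3
After replacement: ejffki


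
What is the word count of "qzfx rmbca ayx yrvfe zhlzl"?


Input string: 'qzfx rmbca ayx yrvfe zhlzl'
Operation: split by spaces
Words found: 'qzfx', 'rmbca', 'ayx', 'yrvfe', 'zhlzl'
Word count: 5


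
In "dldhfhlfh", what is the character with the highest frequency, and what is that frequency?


Input: 'dldhfhlfh'
Operation: tally each character
Counts: 'd':2, 'f':2, 'h':3, 'l':2
Maximum: 'h' appears 3 times


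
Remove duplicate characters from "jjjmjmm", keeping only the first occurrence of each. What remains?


Input: 'jjjmjmm'
Operation: keep first occurrence of each character
Scan: s[0]='j' new -> keep; s[1]='j' seen -> skip; s[2]='j' seen -> skip; s[3]='m' new -> keep; s[4]='j' seen -> skip; s[5]='m' seen -> skip; s[6]='m' seen -> skip
Result: jm


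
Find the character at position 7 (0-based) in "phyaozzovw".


Input string: 'phyaozzovw'
Operation: get character at index 7
Index mapping: s[0]='p', s[1]='h', s[2]='y', s[3]='a', s[4]='o', s[5]='z', s[6]='z', s[7]='o'
Result: 'o'


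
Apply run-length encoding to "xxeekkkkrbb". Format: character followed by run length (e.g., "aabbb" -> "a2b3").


Input: 'xxeekkkkrbb'
Operation: identify consecutive runs
Runs: 'xx' -> x2, 'ee' -> e2, 'kkkk' -> k4, 'r' -> r1, 'bb' -> b2
Encoded: x2e2k4r1b2


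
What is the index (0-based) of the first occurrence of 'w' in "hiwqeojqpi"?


Input string: 'hiwqeojqpi'
Target: 'w'
Scanning left to right: s[0]='h', s[1]='i', s[2]='w'
First match at index: 2


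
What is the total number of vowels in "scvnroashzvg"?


Input string: 'scvnroashzvg'
Operation: count vowels (a, e, i, o, u)
Scan: s[0]='s', s[1]='c', s[2]='v', s[3]='n', s[4]='r', s[5]='o' (vowel), s[6]='a' (vowel), s[7]='s', s[8]='h', s[9]='z', s[10]='v', s[11]='g'
Vowels found: 2
Result: 2


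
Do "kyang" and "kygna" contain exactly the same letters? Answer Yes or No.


String 1: 'kyang' -> sorted: 'agkny'
String 2: 'kygna' -> sorted: 'agkny'
Compare sorted forms: 'agkny' == 'agkny'
Anagram: Yes


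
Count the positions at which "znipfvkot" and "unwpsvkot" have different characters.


String 1: 'znipfvkot'
String 2: 'unwpsvkot'
Compare each position: pos 0: 'z'!='u', pos 1: 'n'=='n', pos 2: 'i'!='w', pos 3: 'p'=='p', pos 4: 'f'!='s', pos 5: 'v'=='v', pos 6: 'k'=='k', pos 7: 'o'=='o', pos 8: 't'=='t'
Differing positions: 3
Hamming distance: 3


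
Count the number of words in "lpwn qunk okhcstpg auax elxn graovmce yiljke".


Input string: 'lpwn qunk okhcstpg auax elxn graovmce yiljke'
Operation: split by spaces
Words found: 'lpwn', 'qunk', 'okhcstpg', 'auax', 'elxn', 'graovmce', 'yiljke'
Word count: 7


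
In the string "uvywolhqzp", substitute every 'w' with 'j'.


Input string: 'uvywolhqzp'
Operation: replace 'w' with 'j'
Positions of 'w': 3
After replacement: uvyjolhqzp


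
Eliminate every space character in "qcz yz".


Input string: 'qcz yz'
Operation: remove all spaces
Words: 'qcz', 'yz'
Join without spaces: qczyz


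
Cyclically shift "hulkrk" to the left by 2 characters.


Input: 'hulkrk', shift = 2
Operation: split at index 2 and swap parts
Front part s[0:2] = 'hu'
Back part s[2:] = 'lkrk'
Rotated = back + front = 'lkrk' + 'hu'
Result: lkrkhu


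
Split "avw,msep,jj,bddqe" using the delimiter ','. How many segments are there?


Input string: 'avw,msep,jj,bddqe'
Delimiter: ','
Split result: 'avw', 'msep', 'jj', 'bddqe'
Number of parts: 4


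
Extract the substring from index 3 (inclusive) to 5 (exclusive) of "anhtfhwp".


Input string: 'anhtfhwp'
Operation: slice [3:5]
Extract characters: s[3]='t', s[4]='f'
Result: tf


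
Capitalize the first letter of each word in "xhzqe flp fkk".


Input string: 'xhzqe flp fkk'
Operation: capitalize first letter of each word
Word transformations: 'xhzqe'->'Xhzqe', 'flp'->'Flp', 'fkk'->'Fkk'
Result: Xhzqe Flp Fkk


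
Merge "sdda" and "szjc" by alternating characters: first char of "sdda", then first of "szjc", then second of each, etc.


String 1: 'sdda'
String 2: 'szjc'
Operation: alternate characters
Pairs: 's'+'s', 'd'+'z', 'd'+'j', 'a'+'c'
Result: ssdzdjac


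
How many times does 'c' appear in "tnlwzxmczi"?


Input string: 'tnlwzxmczi'
Target character: 'c'
Scan each position: s[7]='c'
Matches found at indices: 7
Total: 1


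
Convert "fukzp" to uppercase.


Input string: 'fukzp'
Operation: convert each letter to uppercase
Mapping: 'f'->'F', 'u'->'U', 'k'->'K', 'z'->'Z', 'p'->'P'
Result: FUKZP


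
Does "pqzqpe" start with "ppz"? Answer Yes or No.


Input string: 'pqzqpe'
Prefix to check: 'ppz'
First 3 characters of input: 'pqz'
Match: False
Result: No


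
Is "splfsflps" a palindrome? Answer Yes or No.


Input string: 'splfsflps'
Reversed: 'splfsflps'
Compare pairs: s[0]='s' vs s[8]='s' (match), s[1]='p' vs s[7]='p' (match), s[2]='l' vs s[6]='l' (match), s[3]='f' vs s[5]='f' (match)
Palindrome: Yes


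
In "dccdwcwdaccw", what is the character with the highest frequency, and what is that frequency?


Input: 'dccdwcwdaccw'
Operation: tally each character
Counts: 'a':1, 'c':5, 'd':3, 'w':3
Maximum: 'c' appears 5 times


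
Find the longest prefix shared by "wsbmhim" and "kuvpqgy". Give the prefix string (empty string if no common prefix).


String 1: 'wsbmhim'
String 2: 'kuvpqgy'
Compare position by position:
pos 0: 'w' vs 'k' differ -> stop
Longest common prefix: "" (length 0)


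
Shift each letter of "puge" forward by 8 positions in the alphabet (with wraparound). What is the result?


Input: 'puge', shift = 8
Operation: for each letter, (position + 8) mod 26
Mapping: 'p'(15+8=23)->'x', 'u'(20+8=28, 28 mod 26=2)->'c', 'g'(6+8=14)->'o', 'e'(4+8=12)->'m'
Result: xcom


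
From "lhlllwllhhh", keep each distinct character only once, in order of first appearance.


Input: 'lhlllwllhhh'
Operation: keep first occurrence of each character
Scan: s[0]='l' new -> keep; s[1]='h' new -> keep; s[2]='l' seen -> skip; s[3]='l' seen -> skip; s[4]='l' seen -> skip; s[5]='w' new -> keep; s[6]='l' seen -> skip; s[7]='l' seen -> skip; s[8]='h' seen -> skip; s[9]='h' seen -> skip; s[10]='h' seen -> skip
Result: lhw


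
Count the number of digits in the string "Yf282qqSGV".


Input string: 'Yf282qqSGV'
Operation: count digit characters (0-9)
Scan: 'Y', 'f', '2'(digit), '8'(digit), '2'(digit), 'q', 'q', 'S', 'G', 'V'
Digits found: 3
Result: 3


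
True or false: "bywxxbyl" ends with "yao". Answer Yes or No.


Input string: 'bywxxbyl'
Suffix to check: 'yao'
Last 3 characters of input: 'byl'
Match: False
Result: No


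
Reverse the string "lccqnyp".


Input string: 'lccqnyp'
Operation: reverse character order
Original order: 'l' -> 'c' -> 'c' -> 'q' -> 'n' -> 'y' -> 'p'
Reversed order: 'p' -> 'y' -> 'n' -> 'q' -> 'c' -> 'c' -> 'l'
Result: pynqccl


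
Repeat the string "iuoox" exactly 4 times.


Input string: 'iuoox'
Operation: repeat 4 times
Concatenation: 'iuoox' + 'iuoox' + 'iuoox' + 'iuoox'
Result: iuooxiuooxiuooxiuoox


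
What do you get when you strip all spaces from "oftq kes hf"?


Input string: 'oftq kes hf'
Operation: remove all spaces
Words: 'oftq', 'kes', 'hf'
Join without spaces: oftqkeshf


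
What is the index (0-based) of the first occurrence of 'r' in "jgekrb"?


Input string: 'jgekrb'
Target: 'r'
Scanning left to right: s[0]='j', s[1]='g', s[2]='e', s[3]='k', s[4]='r'
First match at index: 4


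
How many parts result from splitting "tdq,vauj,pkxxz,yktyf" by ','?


Input string: 'tdq,vauj,pkxxz,yktyf'
Delimiter: ','
Split result: 'tdq', 'vauj', 'pkxxz', 'yktyf'
Number of parts: 4


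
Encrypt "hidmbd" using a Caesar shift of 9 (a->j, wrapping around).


Input: 'hidmbd', shift = 9
Operation: for each letter, (position + 9) mod 26
Mapping: 'h'(7+9=16)->'q', 'i'(8+9=17)->'r', 'd'(3+9=12)->'m', 'm'(12+9=21)->'v', 'b'(1+9=10)->'k', 'd'(3+9=12)->'m'
Result: qrmvkm


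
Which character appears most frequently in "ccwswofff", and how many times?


Input: 'ccwswofff'
Operation: tally each character
Counts: 'c':2, 'f':3, 'o':1, 's':1, 'w':2
Maximum: 'f' appears 3 times


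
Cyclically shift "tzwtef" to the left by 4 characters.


Input: 'tzwtef', shift = 4
Operation: split at index 4 and swap parts
Front part s[0:4] = 'tzwt'
Back part s[4:] = 'ef'
Rotated = back + front = 'ef' + 'tzwt'
Result: eftzwt


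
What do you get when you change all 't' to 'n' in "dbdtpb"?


Input string: 'dbdtpb'
Operation: replace 't' with 'n'
Positions of 't': 3
After replacement: dbdnpb


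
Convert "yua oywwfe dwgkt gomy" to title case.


Input string: 'yua oywwfe dwgkt gomy'
Operation: capitalize first letter of each word
Word transformations: 'yua'->'Yua', 'oywwfe'->'Oywwfe', 'dwgkt'->'Dwgkt', 'gomy'->'Gomy'
Result: Yua Oywwfe Dwgkt Gomy


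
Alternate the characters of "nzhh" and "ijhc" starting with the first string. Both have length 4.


String 1: 'nzhh'
String 2: 'ijhc'
Operation: alternate characters
Pairs: 'n'+'i', 'z'+'j', 'h'+'h', 'h'+'c'
Result: nizjhhhc


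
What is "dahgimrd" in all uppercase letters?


Input string: 'dahgimrd'
Operation: convert each letter to uppercase
Mapping: 'd'->'D', 'a'->'A', 'h'->'H', 'g'->'G', 'i'->'I', 'm'->'M', 'r'->'R', 'd'->'D'
Result: DAHGIMRD


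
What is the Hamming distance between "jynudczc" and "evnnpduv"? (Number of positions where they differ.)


String 1: 'jynudczc'
String 2: 'evnnpduv'
Compare each position: pos 0: 'j'!='e', pos 1: 'y'!='v', pos 2: 'n'=='n', pos 3: 'u'!='n', pos 4: 'd'!='p', pos 5: 'c'!='d', pos 6: 'z'!='u', pos 7: 'c'!='v'
Differing positions: 7
Hamming distance: 7


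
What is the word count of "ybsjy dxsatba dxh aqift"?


Input string: 'ybsjy dxsatba dxh aqift'
Operation: split by spaces
Words found: 'ybsjy', 'dxsatba', 'dxh', 'aqift'
Word count: 4


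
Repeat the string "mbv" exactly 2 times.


Input string: 'mbv'
Operation: repeat 2 times
Concatenation: 'mbv' + 'mbv'
Result: mbvmbv


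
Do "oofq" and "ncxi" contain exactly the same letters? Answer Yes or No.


String 1: 'oofq' -> sorted: 'fooq'
String 2: 'ncxi' -> sorted: 'cinx'
Compare sorted forms: 'fooq' != 'cinx'
Anagram: No


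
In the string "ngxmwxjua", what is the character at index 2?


Input string: 'ngxmwxjua'
Operation: get character at index 2
Index mapping: s[0]='n', s[1]='g', s[2]='x'
Result: 'x'


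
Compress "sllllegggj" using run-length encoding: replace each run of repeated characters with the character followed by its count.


Input: 'sllllegggj'
Operation: identify consecutive runs
Runs: 's' -> s1, 'llll' -> l4, 'e' -> e1, 'ggg' -> g3, 'j' -> j1
Encoded: s1l4e1g3j1


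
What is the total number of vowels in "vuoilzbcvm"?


Input string: 'vuoilzbcvm'
Operation: count vowels (a, e, i, o, u)
Scan: s[0]='v', s[1]='u' (vowel), s[2]='o' (vowel), s[3]='i' (vowel), s[4]='l', s[5]='z', s[6]='b', s[7]='c', s[8]='v', s[9]='m'
Vowels found: 3
Result: 3


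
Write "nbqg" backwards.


Input string: 'nbqg'
Operation: reverse character order
Original order: 'n' -> 'b' -> 'q' -> 'g'
Reversed order: 'g' -> 'q' -> 'b' -> 'n'
Result: gqbn


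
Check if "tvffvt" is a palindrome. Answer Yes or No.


Input string: 'tvffvt'
Reversed: 'tvffvt'
Compare pairs: s[0]='t' vs s[5]='t' (match), s[1]='v' vs s[4]='v' (match), s[2]='f' vs s[3]='f' (match)
Palindrome: Yes


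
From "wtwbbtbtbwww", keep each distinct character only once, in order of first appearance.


Input: 'wtwbbtbtbwww'
Operation: keep first occurrence of each character
Scan: s[0]='w' new -> keep; s[1]='t' new -> keep; s[2]='w' seen -> skip; s[3]='b' new -> keep; s[4]='b' seen -> skip; s[5]='t' seen -> skip; s[6]='b' seen -> skip; s[7]='t' seen -> skip; s[8]='b' seen -> skip; s[9]='w' seen -> skip; s[10]='w' seen -> skip; s[11]='w' seen -> skip
Result: wtb


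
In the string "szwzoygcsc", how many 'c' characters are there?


Input string: 'szwzoygcsc'
Target character: 'c'
Scan each position: s[7]='c', s[9]='c'
Matches found at indices: 7, 9
Total: 2


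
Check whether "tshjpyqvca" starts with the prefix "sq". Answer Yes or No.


Input string: 'tshjpyqvca'
Prefix to check: 'sq'
First 2 characters of input: 'ts'
Match: False
Result: No


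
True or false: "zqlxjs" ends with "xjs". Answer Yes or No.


Input string: 'zqlxjs'
Suffix to check: 'xjs'
Last 3 characters of input: 'xjs'
Match: True
Result: Yes


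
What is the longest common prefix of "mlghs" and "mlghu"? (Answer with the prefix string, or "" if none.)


String 1: 'mlghs'
String 2: 'mlghu'
Compare position by position:
pos 0: 'm' vs 'm' match
pos 1: 'l' vs 'l' match
pos 2: 'g' vs 'g' match
pos 3: 'h' vs 'h' match
pos 4: 's' vs 'u' differ -> stop
Longest common prefix: "mlgh" (length 4)


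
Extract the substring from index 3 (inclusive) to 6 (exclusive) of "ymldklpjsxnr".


Input string: 'ymldklpjsxnr'
Operation: slice [3:6]
Extract characters: s[3]='d', s[4]='k', s[5]='l'
Result: dkl


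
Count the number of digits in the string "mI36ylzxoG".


Input string: 'mI36ylzxoG'
Operation: count digit characters (0-9)
Scan: 'm', 'I', '3'(digit), '6'(digit), 'y', 'l', 'z', 'x', 'o', 'G'
Digits found: 2
Result: 2


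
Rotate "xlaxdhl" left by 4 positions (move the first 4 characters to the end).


Input: 'xlaxdhl', shift = 4
Operation: split at index 4 and swap parts
Front part s[0:4] = 'xlax'
Back part s[4:] = 'dhl'
Rotated = back + front = 'dhl' + 'xlax'
Result: dhlxlax


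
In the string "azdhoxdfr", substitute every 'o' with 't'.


Input string: 'azdhoxdfr'
Operation: replace 'o' with 't'
Positions of 'o': 4
After replacement: azdhtxdfr


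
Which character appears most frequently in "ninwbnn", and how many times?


Input: 'ninwbnn'
Operation: tally each character
Counts: 'b':1, 'i':1, 'n':4, 'w':1
Maximum: 'n' appears 4 times


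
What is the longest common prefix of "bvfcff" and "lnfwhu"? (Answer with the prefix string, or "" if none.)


String 1: 'bvfcff'
String 2: 'lnfwhu'
Compare position by position:
pos 0: 'b' vs 'l' differ -> stop
Longest common prefix: "" (length 0)


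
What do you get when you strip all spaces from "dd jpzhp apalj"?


Input string: 'dd jpzhp apalj'
Operation: remove all spaces
Words: 'dd', 'jpzhp', 'apalj'
Join without spaces: ddjpzhpapalj


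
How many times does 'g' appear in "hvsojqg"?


Input string: 'hvsojqg'
Target character: 'g'
Scan each position: s[6]='g'
Matches found at indices: 6
Total: 1


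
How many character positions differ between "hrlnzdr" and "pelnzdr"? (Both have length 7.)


String 1: 'hrlnzdr'
String 2: 'pelnzdr'
Compare each position: pos 0: 'h'!='p', pos 1: 'r'!='e', pos 2: 'l'=='l', pos 3: 'n'=='n', pos 4: 'z'=='z', pos 5: 'd'=='d', pos 6: 'r'=='r'
Differing positions: 2
Hamming distance: 2


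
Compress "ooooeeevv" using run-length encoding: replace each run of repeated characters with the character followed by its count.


Input: 'ooooeeevv'
Operation: identify consecutive runs
Runs: 'oooo' -> o4, 'eee' -> e3, 'vv' -> v2
Encoded: o4e3v2


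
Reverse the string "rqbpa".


Input string: 'rqbpa'
Operation: reverse character order
Original order: 'r' -> 'q' -> 'b' -> 'p' -> 'a'
Reversed order: 'a' -> 'p' -> 'b' -> 'q' -> 'r'
Result: apbqr


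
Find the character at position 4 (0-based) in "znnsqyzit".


Input string: 'znnsqyzit'
Operation: get character at index 4
Index mapping: s[0]='z', s[1]='n', s[2]='n', s[3]='s', s[4]='q'
Result: 'q'


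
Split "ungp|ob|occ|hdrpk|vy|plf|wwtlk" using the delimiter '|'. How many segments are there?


Input string: 'ungp|ob|occ|hdrpk|vy|plf|wwtlk'
Delimiter: '|'
Split result: 'ungp', 'ob', 'occ', 'hdrpk', 'vy', 'plf', 'wwtlk'
Number of parts: 7


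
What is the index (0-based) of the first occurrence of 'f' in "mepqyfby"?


Input string: 'mepqyfby'
Target: 'f'
Scanning left to right: s[0]='m', s[1]='e', s[2]='p', s[3]='q', s[4]='y', s[5]='f'
First match at index: 5


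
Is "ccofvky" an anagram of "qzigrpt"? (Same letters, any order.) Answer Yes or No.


String 1: 'qzigrpt' -> sorted: 'gipqrtz'
String 2: 'ccofvky' -> sorted: 'ccfkovy'
Compare sorted forms: 'gipqrtz' != 'ccfkovy'
Anagram: No


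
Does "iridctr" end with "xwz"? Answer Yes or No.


Input string: 'iridctr'
Suffix to check: 'xwz'
Last 3 characters of input: 'ctr'
Match: False
Result: No


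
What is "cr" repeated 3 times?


Input string: 'cr'
Operation: repeat 3 times
Concatenation: 'cr' + 'cr' + 'cr'
Result: crcrcr


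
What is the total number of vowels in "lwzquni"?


Input string: 'lwzquni'
Operation: count vowels (a, e, i, o, u)
Scan: s[0]='l', s[1]='w', s[2]='z', s[3]='q', s[4]='u' (vowel), s[5]='n', s[6]='i' (vowel)
Vowels found: 2
Result: 2


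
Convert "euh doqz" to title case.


Input string: 'euh doqz'
Operation: capitalize first letter of each word
Word transformations: 'euh'->'Euh', 'doqz'->'Doqz'
Result: Euh Doqz


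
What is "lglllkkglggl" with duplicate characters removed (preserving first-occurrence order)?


Input: 'lglllkkglggl'
Operation: keep first occurrence of each character
Scan: s[0]='l' new -> keep; s[1]='g' new -> keep; s[2]='l' seen -> skip; s[3]='l' seen -> skip; s[4]='l' seen -> skip; s[5]='k' new -> keep; s[6]='k' seen -> skip; s[7]='g' seen -> skip; s[8]='l' seen -> skip; s[9]='g' seen -> skip; s[10]='g' seen -> skip; s[11]='l' seen -> skip
Result: lgk


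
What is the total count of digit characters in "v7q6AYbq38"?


Input string: 'v7q6AYbq38'
Operation: count digit characters (0-9)
Scan: 'v', '7'(digit), 'q', '6'(digit), 'A', 'Y', 'b', 'q', '3'(digit), '8'(digit)
Digits found: 4
Result: 4


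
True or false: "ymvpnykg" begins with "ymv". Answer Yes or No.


Input string: 'ymvpnykg'
Prefix to check: 'ymv'
First 3 characters of input: 'ymv'
Match: True
Result: Yes


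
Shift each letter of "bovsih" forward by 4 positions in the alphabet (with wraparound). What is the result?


Input: 'bovsih', shift = 4
Operation: for each letter, (position + 4) mod 26
Mapping: 'b'(1+4=5)->'f', 'o'(14+4=18)->'s', 'v'(21+4=25)->'z', 's'(18+4=22)->'w', 'i'(8+4=12)->'m', 'h'(7+4=11)->'l'
Result: fszwml


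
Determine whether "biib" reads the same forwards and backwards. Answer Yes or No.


Input string: 'biib'
Reversed: 'biib'
Compare pairs: s[0]='b' vs s[3]='b' (match), s[1]='i' vs s[2]='i' (match)
Palindrome: Yes


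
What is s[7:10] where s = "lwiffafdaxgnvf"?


Input string: 'lwiffafdaxgnvf'
Operation: slice [7:10]
Extract characters: s[7]='d', s[8]='a', s[9]='x'
Result: dax


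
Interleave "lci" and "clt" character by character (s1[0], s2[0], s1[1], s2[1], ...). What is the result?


String 1: 'lci'
String 2: 'clt'
Operation: alternate characters
Pairs: 'l'+'c', 'c'+'l', 'i'+'t'
Result: lcclit


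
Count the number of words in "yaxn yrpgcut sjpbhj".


Input string: 'yaxn yrpgcut sjpbhj'
Operation: split by spaces
Words found: 'yaxn', 'yrpgcut', 'sjpbhj'
Word count: 3


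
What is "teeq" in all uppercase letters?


Input string: 'teeq'
Operation: convert each letter to uppercase
Mapping: 't'->'T', 'e'->'E', 'e'->'E', 'q'->'Q'
Result: TEEQ


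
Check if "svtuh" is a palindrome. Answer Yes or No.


Input string: 'svtuh'
Reversed: 'hutvs'
Compare pairs: s[0]='s' vs s[4]='h' (mismatch), s[1]='v' vs s[3]='u' (mismatch)
Palindrome: No


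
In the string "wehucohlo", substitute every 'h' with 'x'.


Input string: 'wehucohlo'
Operation: replace 'h' with 'x'
Positions of 'h': 2, 6
After replacement: wexucoxlo


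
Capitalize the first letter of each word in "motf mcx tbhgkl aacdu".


Input string: 'motf mcx tbhgkl aacdu'
Operation: capitalize first letter of each word
Word transformations: 'motf'->'Motf', 'mcx'->'Mcx', 'tbhgkl'->'Tbhgkl', 'aacdu'->'Aacdu'
Result: Motf Mcx Tbhgkl Aacdu


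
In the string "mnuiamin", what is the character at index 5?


Input string: 'mnuiamin'
Operation: get character at index 5
Index mapping: s[0]='m', s[1]='n', s[2]='u', s[3]='i', s[4]='a', s[5]='m'
Result: 'm'


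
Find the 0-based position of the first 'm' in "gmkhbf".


Input string: 'gmkhbf'
Target: 'm'
Scanning left to right: s[0]='g', s[1]='m'
First match at index: 1


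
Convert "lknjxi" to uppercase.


Input string: 'lknjxi'
Operation: convert each letter to uppercase
Mapping: 'l'->'L', 'k'->'K', 'n'->'N', 'j'->'J', 'x'->'X', 'i'->'I'
Result: LKNJXI


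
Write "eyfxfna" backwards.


Input string: 'eyfxfna'
Operation: reverse character order
Original order: 'e' -> 'y' -> 'f' -> 'x' -> 'f' -> 'n' -> 'a'
Reversed order: 'a' -> 'n' -> 'f' -> 'x' -> 'f' -> 'y' -> 'e'
Result: anfxfye


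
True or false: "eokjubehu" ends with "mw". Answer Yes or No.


Input string: 'eokjubehu'
Suffix to check: 'mw'
Last 2 characters of input: 'hu'
Match: False
Result: No


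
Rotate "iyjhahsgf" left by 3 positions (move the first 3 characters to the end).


Input: 'iyjhahsgf', shift = 3
Operation: split at index 3 and swap parts
Front part s[0:3] = 'iyj'
Back part s[3:] = 'hahsgf'
Rotated = back + front = 'hahsgf' + 'iyj'
Result: hahsgfiyj


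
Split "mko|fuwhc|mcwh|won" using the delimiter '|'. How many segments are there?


Input string: 'mko|fuwhc|mcwh|won'
Delimiter: '|'
Split result: 'mko', 'fuwhc', 'mcwh', 'won'
Number of parts: 4


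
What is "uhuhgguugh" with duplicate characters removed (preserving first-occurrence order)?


Input: 'uhuhgguugh'
Operation: keep first occurrence of each character
Scan: s[0]='u' new -> keep; s[1]='h' new -> keep; s[2]='u' seen -> skip; s[3]='h' seen -> skip; s[4]='g' new -> keep; s[5]='g' seen -> skip; s[6]='u' seen -> skip; s[7]='u' seen -> skip; s[8]='g' seen -> skip; s[9]='h' seen -> skip
Result: uhg


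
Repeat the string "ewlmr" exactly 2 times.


Input string: 'ewlmr'
Operation: repeat 2 times
Concatenation: 'ewlmr' + 'ewlmr'
Result: ewlmrewlmr


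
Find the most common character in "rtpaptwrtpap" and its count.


Input: 'rtpaptwrtpap'
Operation: tally each character
Counts: 'a':2, 'p':4, 'r':2, 't':3, 'w':1
Maximum: 'p' appears 4 times


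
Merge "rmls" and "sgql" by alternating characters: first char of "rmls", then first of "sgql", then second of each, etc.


String 1: 'rmls'
String 2: 'sgql'
Operation: alternate characters
Pairs: 'r'+'s', 'm'+'g', 'l'+'q', 's'+'l'
Result: rsmglqsl


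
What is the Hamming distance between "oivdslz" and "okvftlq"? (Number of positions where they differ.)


String 1: 'oivdslz'
String 2: 'okvftlq'
Compare each position: pos 0: 'o'=='o', pos 1: 'i'!='k', pos 2: 'v'=='v', pos 3: 'd'!='f', pos 4: 's'!='t', pos 5: 'l'=='l', pos 6: 'z'!='q'
Differing positions: 4
Hamming distance: 4


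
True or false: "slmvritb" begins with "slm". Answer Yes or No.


Input string: 'slmvritb'
Prefix to check: 'slm'
First 3 characters of input: 'slm'
Match: True
Result: Yes


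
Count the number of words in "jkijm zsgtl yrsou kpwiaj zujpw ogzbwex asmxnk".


Input string: 'jkijm zsgtl yrsou kpwiaj zujpw ogzbwex asmxnk'
Operation: split by spaces
Words found: 'jkijm', 'zsgtl', 'yrsou', 'kpwiaj', 'zujpw', 'ogzbwex', 'asmxnk'
Word count: 7


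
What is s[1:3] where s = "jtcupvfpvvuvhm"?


Input string: 'jtcupvfpvvuvhm'
Operation: slice [1:3]
Extract characters: s[1]='t', s[2]='c'
Result: tc


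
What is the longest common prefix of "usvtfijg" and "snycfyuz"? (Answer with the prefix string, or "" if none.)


String 1: 'usvtfijg'
String 2: 'snycfyuz'
Compare position by position:
pos 0: 'u' vs 's' differ -> stop
Longest common prefix: "" (length 0)


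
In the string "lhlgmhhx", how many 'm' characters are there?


Input string: 'lhlgmhhx'
Target character: 'm'
Scan each position: s[4]='m'
Matches found at indices: 4
Total: 1


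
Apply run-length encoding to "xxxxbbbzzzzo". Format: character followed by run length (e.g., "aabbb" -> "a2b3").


Input: 'xxxxbbbzzzzo'
Operation: identify consecutive runs
Runs: 'xxxx' -> x4, 'bbb' -> b3, 'zzzz' -> z4, 'o' -> o1
Encoded: x4b3z4o1
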